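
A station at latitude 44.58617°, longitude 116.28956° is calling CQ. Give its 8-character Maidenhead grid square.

ON84do40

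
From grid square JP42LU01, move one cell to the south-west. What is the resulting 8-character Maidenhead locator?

JP42ku90

Longitude extended square 0; −1 → -1, wraps to 9, carry into subsquare.
Longitude subsquare l = 11; −1 → 10 = k.
Latitude extended square 1; −1 → 0.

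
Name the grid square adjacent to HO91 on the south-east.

IO00

Longitude square 9; +1 → 10, wraps to 0, carry into field.
Longitude field H = 7; +1 → 8 = I.
Latitude square 1; −1 → 0.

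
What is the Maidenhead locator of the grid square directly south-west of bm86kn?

Longitude subsquare k = 10; −1 → 9 = j.
Latitude subsquare n = 13; −1 → 12 = m.

BM86jm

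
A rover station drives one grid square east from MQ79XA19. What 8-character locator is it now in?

MQ79xa29

Longitude extended square 1; +1 → 2.
The latitude characters are unchanged.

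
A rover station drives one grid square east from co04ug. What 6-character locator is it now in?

CO04vg

Longitude subsquare u = 20; +1 → 21 = v.
The latitude characters are unchanged.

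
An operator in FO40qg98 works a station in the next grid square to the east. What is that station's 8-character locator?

FO40rg08

Longitude extended square 9; +1 → 10, wraps to 0, carry into subsquare.
Longitude subsquare q = 16; +1 → 17 = r.
The latitude characters are unchanged.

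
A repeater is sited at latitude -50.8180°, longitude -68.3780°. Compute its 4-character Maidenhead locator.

FD59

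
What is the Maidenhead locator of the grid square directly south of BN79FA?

Latitude subsquare a = 0; −1 → -1, wraps to 23 = x, carry into square.
Latitude square 9; −1 → 8.
The longitude characters are unchanged.

BN78fx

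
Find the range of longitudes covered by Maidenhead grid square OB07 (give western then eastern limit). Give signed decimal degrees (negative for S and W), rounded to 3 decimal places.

100.000, 102.000

Field O=14, B=1: +14·20° lon, +1·10° lat → SW at lon 100°, lat -80°.
Square 0, 7: +0·2° lon, +7·1° lat → SW at lon 100°, lat -73°.
Cell spans 2° lon × 1° lat.
west 100.000, east 102.000.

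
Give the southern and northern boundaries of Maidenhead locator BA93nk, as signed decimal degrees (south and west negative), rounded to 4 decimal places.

-86.5833, -86.5417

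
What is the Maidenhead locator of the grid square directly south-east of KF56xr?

Longitude subsquare x = 23; +1 → 24, wraps to 0 = a, carry into square.
Longitude square 5; +1 → 6.
Latitude subsquare r = 17; −1 → 16 = q.

KF66aq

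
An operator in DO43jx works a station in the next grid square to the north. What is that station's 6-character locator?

DO44ja

Latitude subsquare x = 23; +1 → 24, wraps to 0 = a, carry into square.
Latitude square 3; +1 → 4.
The longitude characters are unchanged.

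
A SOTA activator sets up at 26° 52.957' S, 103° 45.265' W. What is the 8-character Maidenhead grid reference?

DG83cc98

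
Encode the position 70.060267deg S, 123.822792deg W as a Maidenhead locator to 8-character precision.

CB89cw15

Offset from 180°W / 90°S: lon 56.17721°, lat 19.93973°.
Field: lon ⌊56.17721/20⌋ = 2 → C; lat ⌊19.93973/10⌋ = 1 → B.
Square: lon ⌊16.17721/2⌋ = 8; lat ⌊9.93973/1⌋ = 9.
Subsquare: lon ⌊0.17721/0.0833333⌋ = 2 → c; lat ⌊0.93973/0.0416667⌋ = 22 → w.
Extended square: lon ⌊0.01054/0.00833333⌋ = 1; lat ⌊0.02307/0.00416667⌋ = 5.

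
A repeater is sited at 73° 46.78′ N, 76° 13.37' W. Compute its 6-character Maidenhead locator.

FQ13vs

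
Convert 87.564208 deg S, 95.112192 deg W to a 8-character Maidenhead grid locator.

EA22kk64

Shift to the Maidenhead origin (180°W, 90°S): lon 84.88781, lat 2.43579.
Field: lon ⌊84.88781/20⌋ = 4 → E; lat ⌊2.43579/10⌋ = 0 → A.
Square: lon ⌊4.88781/2⌋ = 2; lat ⌊2.43579/1⌋ = 2.
Subsquare: lon ⌊0.88781/0.0833333⌋ = 10 → k; lat ⌊0.43579/0.0416667⌋ = 10 → k.
Extended square: lon ⌊0.05447/0.00833333⌋ = 6; lat ⌊0.01913/0.00416667⌋ = 4.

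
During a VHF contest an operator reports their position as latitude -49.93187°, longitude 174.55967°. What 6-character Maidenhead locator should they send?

Shift to the Maidenhead origin (180°W, 90°S): lon 354.5597, lat 40.0681.
Field: lon ⌊354.5597/20⌋ = 17 → R; lat ⌊40.0681/10⌋ = 4 → E.
Square: lon ⌊14.5597/2⌋ = 7; lat ⌊0.0681/1⌋ = 0.
Subsquare: lon ⌊0.5597/0.0833333⌋ = 6 → g; lat ⌊0.0681/0.0416667⌋ = 1 → b.

RE70gb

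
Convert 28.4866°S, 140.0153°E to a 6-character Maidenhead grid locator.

QG01am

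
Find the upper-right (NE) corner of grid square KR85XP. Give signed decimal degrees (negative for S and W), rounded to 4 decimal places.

Field K=10, R=17: +10·20° lon, +17·10° lat → SW at lon 20°, lat 80°.
Square 8, 5: +8·2° lon, +5·1° lat → SW at lon 36°, lat 85°.
Subsquare x=23, p=15: +23·0.0833333° lon, +15·0.0416667° lat → SW at lon 37.9167°, lat 85.625°.
Cell spans 0.0833333° lon × 0.0416667° lat. NE corner is SW corner plus one full cell.
latitude 85.6667, longitude 38.0000.

85.6667, 38.0000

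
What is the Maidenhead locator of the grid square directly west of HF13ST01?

Longitude extended square 0; −1 → -1, wraps to 9, carry into subsquare.
Longitude subsquare s = 18; −1 → 17 = r.
The latitude characters are unchanged.

HF13rt91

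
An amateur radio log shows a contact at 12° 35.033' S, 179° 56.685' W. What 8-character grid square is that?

Shift to the Maidenhead origin (180°W, 90°S): lon 0.05525, lat 77.41612.
Field: lon ⌊0.05525/20⌋ = 0 → A; lat ⌊77.41612/10⌋ = 7 → H.
Square: lon ⌊0.05525/2⌋ = 0; lat ⌊7.41612/1⌋ = 7.
Subsquare: lon ⌊0.05525/0.0833333⌋ = 0 → a; lat ⌊0.41612/0.0416667⌋ = 9 → j.
Extended square: lon ⌊0.05525/0.00833333⌋ = 6; lat ⌊0.04112/0.00416667⌋ = 9.

AH07aj69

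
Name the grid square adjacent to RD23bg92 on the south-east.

RD23cg01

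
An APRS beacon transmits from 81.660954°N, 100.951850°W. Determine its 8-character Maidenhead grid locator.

Add 180° to longitude and 90° to latitude: 79.04815, 171.66095.
Field: 79.04815/20 → 3 → D, 171.66095/10 → 17 → R; chars DR.
Square: 19.04815/2 → 9, 1.66095/1 → 1; chars 91.
Subsquare: 1.04815/0.0833333 → 12 → m, 0.66095/0.0416667 → 15 → p; chars mp.
Extended square: 0.04815/0.00833333 → 5, 0.03595/0.00416667 → 8; chars 58.

DR91mp58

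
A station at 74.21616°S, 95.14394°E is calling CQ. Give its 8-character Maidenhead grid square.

Shift to the Maidenhead origin (180°W, 90°S): lon 275.14394, lat 15.78384.
Field: 275.14394/20 → 13 → N, 15.78384/10 → 1 → B; chars NB.
Square: 15.14394/2 → 7, 5.78384/1 → 5; chars 75.
Subsquare: 1.14394/0.0833333 → 13 → n, 0.78384/0.0416667 → 18 → s; chars ns.
Extended square: 0.06061/0.00833333 → 7, 0.03384/0.00416667 → 8; chars 78.

NB75ns78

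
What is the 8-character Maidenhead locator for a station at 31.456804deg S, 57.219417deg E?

Shift to the Maidenhead origin (180°W, 90°S): lon 237.21942, lat 58.54320.
Field (20°×10°, letters A–R): lon ⌊237.21942/20⌋ = 11 → L; lat ⌊58.54320/10⌋ = 5 → F.
Square (2°×1°, digits 0–9): lon ⌊17.21942/2⌋ = 8; lat ⌊8.54320/1⌋ = 8.
Subsquare (5′×2.5′, letters a–x): lon ⌊1.21942/0.0833333⌋ = 14 → o; lat ⌊0.54320/0.0416667⌋ = 13 → n.
Extended square (30″×15″, digits 0–9): lon ⌊0.05275/0.00833333⌋ = 6; lat ⌊0.00153/0.00416667⌋ = 0.

LF88on60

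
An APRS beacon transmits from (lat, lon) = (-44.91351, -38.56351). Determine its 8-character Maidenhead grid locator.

HE05rc20

Add 180° to longitude and 90° to latitude: 141.43649, 45.08649.
Field: lon ⌊141.43649/20⌋ = 7 → H; lat ⌊45.08649/10⌋ = 4 → E.
Square: lon ⌊1.43649/2⌋ = 0; lat ⌊5.08649/1⌋ = 5.
Subsquare: lon ⌊1.43649/0.0833333⌋ = 17 → r; lat ⌊0.08649/0.0416667⌋ = 2 → c.
Extended square: lon ⌊0.01982/0.00833333⌋ = 2; lat ⌊0.00316/0.00416667⌋ = 0.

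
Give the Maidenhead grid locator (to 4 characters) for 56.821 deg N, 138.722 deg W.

Add 180° to longitude and 90° to latitude: 41.28, 146.82.
Field (20°×10°, letters A–R): lon ⌊41.28/20⌋ = 2 → C; lat ⌊146.82/10⌋ = 14 → O.
Square (2°×1°, digits 0–9): lon ⌊1.28/2⌋ = 0; lat ⌊6.82/1⌋ = 6.

CO06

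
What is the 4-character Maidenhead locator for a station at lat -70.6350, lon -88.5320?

EB59

Add 180° to longitude and 90° to latitude: 91.47, 19.36.
Field: lon ⌊91.47/20⌋ = 4 → E; lat ⌊19.36/10⌋ = 1 → B.
Square: lon ⌊11.47/2⌋ = 5; lat ⌊9.36/1⌋ = 9.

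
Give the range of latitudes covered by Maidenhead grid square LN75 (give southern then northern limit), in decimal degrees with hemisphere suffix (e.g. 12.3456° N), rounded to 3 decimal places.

45.000° N, 46.000° N

Field L=11, N=13: +11·20° lon, +13·10° lat → SW at lon 40°, lat 40°.
Square 7, 5: +7·2° lon, +5·1° lat → SW at lon 54°, lat 45°.
Cell spans 2° lon × 1° lat.
south 45.000° N, north 46.000° N.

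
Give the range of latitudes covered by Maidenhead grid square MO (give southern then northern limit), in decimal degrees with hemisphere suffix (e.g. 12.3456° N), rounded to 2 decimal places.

50.00° N, 60.00° N

Field M=12, O=14: +12·20° lon, +14·10° lat → SW at lon 60°, lat 50°.
Cell spans 20° lon × 10° lat.
south 50.00° N, north 60.00° N.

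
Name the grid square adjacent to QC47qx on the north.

QC48qa

Latitude subsquare x = 23; +1 → 24, wraps to 0 = a, carry into square.
Latitude square 7; +1 → 8.
The longitude characters are unchanged.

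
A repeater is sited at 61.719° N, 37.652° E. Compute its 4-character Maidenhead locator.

KP81

Offset from 180°W / 90°S: lon 217.65°, lat 151.72°.
Field: lon ⌊217.65/20⌋ = 10 → K; lat ⌊151.72/10⌋ = 15 → P.
Square: lon ⌊17.65/2⌋ = 8; lat ⌊1.72/1⌋ = 1.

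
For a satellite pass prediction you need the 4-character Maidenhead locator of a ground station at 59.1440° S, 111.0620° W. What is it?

Offset from 180°W / 90°S: lon 68.94°, lat 30.86°.
Field (20°×10°, letters A–R): 68.94/20 → 3 → D, 30.86/10 → 3 → D; chars DD.
Square (2°×1°, digits 0–9): 8.94/2 → 4, 0.86/1 → 0; chars 40.

DD40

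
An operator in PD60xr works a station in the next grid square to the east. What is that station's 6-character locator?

PD70ar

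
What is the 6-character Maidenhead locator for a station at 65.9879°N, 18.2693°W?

IP05ux

Shift to the Maidenhead origin (180°W, 90°S): lon 161.7307, lat 155.9879.
Field (20°×10°, letters A–R): lon ⌊161.7307/20⌋ = 8 → I; lat ⌊155.9879/10⌋ = 15 → P.
Square (2°×1°, digits 0–9): lon ⌊1.7307/2⌋ = 0; lat ⌊5.9879/1⌋ = 5.
Subsquare (5′×2.5′, letters a–x): lon ⌊1.7307/0.0833333⌋ = 20 → u; lat ⌊0.9879/0.0416667⌋ = 23 → x.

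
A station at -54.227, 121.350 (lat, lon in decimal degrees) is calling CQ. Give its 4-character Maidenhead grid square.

PD05

Shift to the Maidenhead origin (180°W, 90°S): lon 301.35, lat 35.77.
Field: lon ⌊301.35/20⌋ = 15 → P; lat ⌊35.77/10⌋ = 3 → D.
Square: lon ⌊1.35/2⌋ = 0; lat ⌊5.77/1⌋ = 5.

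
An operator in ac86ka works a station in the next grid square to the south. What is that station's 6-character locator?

AC85kx

Latitude subsquare a = 0; −1 → -1, wraps to 23 = x, carry into square.
Latitude square 6; −1 → 5.
The longitude characters are unchanged.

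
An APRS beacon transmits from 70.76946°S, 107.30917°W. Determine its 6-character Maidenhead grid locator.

DB69if

Add 180° to longitude and 90° to latitude: 72.6908, 19.2305.
Field: 72.6908/20 → 3 → D, 19.2305/10 → 1 → B; chars DB.
Square: 12.6908/2 → 6, 9.2305/1 → 9; chars 69.
Subsquare: 0.6908/0.0833333 → 8 → i, 0.2305/0.0416667 → 5 → f; chars if.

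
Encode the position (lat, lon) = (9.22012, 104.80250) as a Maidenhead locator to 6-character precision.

OJ29jf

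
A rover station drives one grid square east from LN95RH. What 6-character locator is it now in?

LN95sh

Longitude subsquare r = 17; +1 → 18 = s.
The latitude characters are unchanged.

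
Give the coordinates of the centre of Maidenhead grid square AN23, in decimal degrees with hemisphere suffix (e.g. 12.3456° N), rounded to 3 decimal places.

Field A=0, N=13: +0·20° lon, +13·10° lat → SW at lon -180°, lat 40°.
Square 2, 3: +2·2° lon, +3·1° lat → SW at lon -176°, lat 43°.
Cell spans 2° lon × 1° lat. Centre is SW corner plus half of each.
latitude 43.500° N, longitude 175.000° W.

43.500° N, 175.000° W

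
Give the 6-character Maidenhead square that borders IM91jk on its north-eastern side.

IM91kl

Longitude subsquare j = 9; +1 → 10 = k.
Latitude subsquare k = 10; +1 → 11 = l.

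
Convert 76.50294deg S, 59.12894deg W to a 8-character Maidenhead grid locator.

GB03kl49

Offset from 180°W / 90°S: lon 120.87106°, lat 13.49706°.
Field: 120.87106/20 → 6 → G, 13.49706/10 → 1 → B; chars GB.
Square: 0.87106/2 → 0, 3.49706/1 → 3; chars 03.
Subsquare: 0.87106/0.0833333 → 10 → k, 0.49706/0.0416667 → 11 → l; chars kl.
Extended square: 0.03773/0.00833333 → 4, 0.03873/0.00416667 → 9; chars 49.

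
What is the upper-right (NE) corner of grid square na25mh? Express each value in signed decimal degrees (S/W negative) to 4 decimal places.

Field N=13, A=0: +13·20° lon, +0·10° lat → SW at lon 80°, lat -90°.
Square 2, 5: +2·2° lon, +5·1° lat → SW at lon 84°, lat -85°.
Subsquare m=12, h=7: +12·0.0833333° lon, +7·0.0416667° lat → SW at lon 85°, lat -84.7083°.
Cell spans 0.0833333° lon × 0.0416667° lat. NE corner is SW corner plus one full cell.
latitude -84.6667, longitude 85.0833.

-84.6667, 85.0833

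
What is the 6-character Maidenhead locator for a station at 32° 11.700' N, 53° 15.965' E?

LM62pe

Add 180° to longitude and 90° to latitude: 233.2661, 122.1950.
Field: lon ⌊233.2661/20⌋ = 11 → L; lat ⌊122.1950/10⌋ = 12 → M.
Square: lon ⌊13.2661/2⌋ = 6; lat ⌊2.1950/1⌋ = 2.
Subsquare: lon ⌊1.2661/0.0833333⌋ = 15 → p; lat ⌊0.1950/0.0416667⌋ = 4 → e.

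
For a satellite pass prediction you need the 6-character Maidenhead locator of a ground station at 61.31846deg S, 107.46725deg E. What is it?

Shift to the Maidenhead origin (180°W, 90°S): lon 287.4673, lat 28.6815.
Field (20°×10°, letters A–R): 287.4673/20 → 14 → O, 28.6815/10 → 2 → C; chars OC.
Square (2°×1°, digits 0–9): 7.4673/2 → 3, 8.6815/1 → 8; chars 38.
Subsquare (5′×2.5′, letters a–x): 1.4673/0.0833333 → 17 → r, 0.6815/0.0416667 → 16 → q; chars rq.

OC38rq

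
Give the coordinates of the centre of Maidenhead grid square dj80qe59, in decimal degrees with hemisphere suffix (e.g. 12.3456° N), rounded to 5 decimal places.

0.20625° N, 102.62083° W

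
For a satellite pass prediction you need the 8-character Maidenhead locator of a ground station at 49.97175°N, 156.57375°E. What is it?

QN89gx83

Offset from 180°W / 90°S: lon 336.57375°, lat 139.97175°.
Field: lon ⌊336.57375/20⌋ = 16 → Q; lat ⌊139.97175/10⌋ = 13 → N.
Square: lon ⌊16.57375/2⌋ = 8; lat ⌊9.97175/1⌋ = 9.
Subsquare: lon ⌊0.57375/0.0833333⌋ = 6 → g; lat ⌊0.97175/0.0416667⌋ = 23 → x.
Extended square: lon ⌊0.07375/0.00833333⌋ = 8; lat ⌊0.01342/0.00416667⌋ = 3.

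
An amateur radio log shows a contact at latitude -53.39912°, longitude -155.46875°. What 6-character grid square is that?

Add 180° to longitude and 90° to latitude: 24.5312, 36.6009.
Field: lon ⌊24.5312/20⌋ = 1 → B; lat ⌊36.6009/10⌋ = 3 → D.
Square: lon ⌊4.5312/2⌋ = 2; lat ⌊6.6009/1⌋ = 6.
Subsquare: lon ⌊0.5312/0.0833333⌋ = 6 → g; lat ⌊0.6009/0.0416667⌋ = 14 → o.

BD26go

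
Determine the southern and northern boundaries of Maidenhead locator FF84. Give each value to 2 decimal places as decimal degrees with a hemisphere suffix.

36.00° S, 35.00° S

Field F=5, F=5: +5·20° lon, +5·10° lat → SW at lon -80°, lat -40°.
Square 8, 4: +8·2° lon, +4·1° lat → SW at lon -64°, lat -36°.
Cell spans 2° lon × 1° lat.
south 36.00° S, north 35.00° S.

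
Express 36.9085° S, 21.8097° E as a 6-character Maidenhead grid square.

KF03vc

Shift to the Maidenhead origin (180°W, 90°S): lon 201.8097, lat 53.0915.
Field (20°×10°, letters A–R): 201.8097/20 → 10 → K, 53.0915/10 → 5 → F; chars KF.
Square (2°×1°, digits 0–9): 1.8097/2 → 0, 3.0915/1 → 3; chars 03.
Subsquare (5′×2.5′, letters a–x): 1.8097/0.0833333 → 21 → v, 0.0915/0.0416667 → 2 → c; chars vc.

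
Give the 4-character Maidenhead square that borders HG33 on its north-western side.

HG24

Longitude square 3; −1 → 2.
Latitude square 3; +1 → 4.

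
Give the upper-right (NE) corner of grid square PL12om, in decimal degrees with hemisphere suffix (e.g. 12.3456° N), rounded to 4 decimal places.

Field P=15, L=11: +15·20° lon, +11·10° lat → SW at lon 120°, lat 20°.
Square 1, 2: +1·2° lon, +2·1° lat → SW at lon 122°, lat 22°.
Subsquare o=14, m=12: +14·0.0833333° lon, +12·0.0416667° lat → SW at lon 123.167°, lat 22.5°.
Cell spans 0.0833333° lon × 0.0416667° lat. NE corner is SW corner plus one full cell.
latitude 22.5417° N, longitude 123.2500° E.

22.5417° N, 123.2500° E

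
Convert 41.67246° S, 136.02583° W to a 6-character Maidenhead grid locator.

CE18xh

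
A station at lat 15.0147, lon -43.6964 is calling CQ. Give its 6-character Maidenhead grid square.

Add 180° to longitude and 90° to latitude: 136.3036, 105.0147.
Field: lon ⌊136.3036/20⌋ = 6 → G; lat ⌊105.0147/10⌋ = 10 → K.
Square: lon ⌊16.3036/2⌋ = 8; lat ⌊5.0147/1⌋ = 5.
Subsquare: lon ⌊0.3036/0.0833333⌋ = 3 → d; lat ⌊0.0147/0.0416667⌋ = 0 → a.

GK85da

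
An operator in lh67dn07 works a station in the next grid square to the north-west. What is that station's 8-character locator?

Longitude extended square 0; −1 → -1, wraps to 9, carry into subsquare.
Longitude subsquare d = 3; −1 → 2 = c.
Latitude extended square 7; +1 → 8.

LH67cn98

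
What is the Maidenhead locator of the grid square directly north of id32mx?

ID33ma

Latitude subsquare x = 23; +1 → 24, wraps to 0 = a, carry into square.
Latitude square 2; +1 → 3.
The longitude characters are unchanged.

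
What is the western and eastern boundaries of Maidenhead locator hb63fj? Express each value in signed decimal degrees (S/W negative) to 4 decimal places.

-27.5833, -27.5000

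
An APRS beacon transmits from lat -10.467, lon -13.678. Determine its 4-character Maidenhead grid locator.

IH39

Shift to the Maidenhead origin (180°W, 90°S): lon 166.32, lat 79.53.
Field: lon ⌊166.32/20⌋ = 8 → I; lat ⌊79.53/10⌋ = 7 → H.
Square: lon ⌊6.32/2⌋ = 3; lat ⌊9.53/1⌋ = 9.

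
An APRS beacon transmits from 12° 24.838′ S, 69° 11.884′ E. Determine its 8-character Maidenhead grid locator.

MH47oo30

Add 180° to longitude and 90° to latitude: 249.19807, 77.58603.
Field: lon ⌊249.19807/20⌋ = 12 → M; lat ⌊77.58603/10⌋ = 7 → H.
Square: lon ⌊9.19807/2⌋ = 4; lat ⌊7.58603/1⌋ = 7.
Subsquare: lon ⌊1.19807/0.0833333⌋ = 14 → o; lat ⌊0.58603/0.0416667⌋ = 14 → o.
Extended square: lon ⌊0.03140/0.00833333⌋ = 3; lat ⌊0.00270/0.00416667⌋ = 0.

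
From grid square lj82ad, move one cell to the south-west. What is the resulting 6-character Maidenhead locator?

LJ72xc

Longitude subsquare a = 0; −1 → -1, wraps to 23 = x, carry into square.
Longitude square 8; −1 → 7.
Latitude subsquare d = 3; −1 → 2 = c.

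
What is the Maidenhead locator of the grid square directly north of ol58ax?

OL59aa

Latitude subsquare x = 23; +1 → 24, wraps to 0 = a, carry into square.
Latitude square 8; +1 → 9.
The longitude characters are unchanged.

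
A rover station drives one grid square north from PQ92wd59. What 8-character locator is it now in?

PQ92we50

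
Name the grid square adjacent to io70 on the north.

Latitude square 0; +1 → 1.
The longitude characters are unchanged.

IO71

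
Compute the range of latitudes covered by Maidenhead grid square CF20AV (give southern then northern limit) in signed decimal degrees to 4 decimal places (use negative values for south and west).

-39.1250, -39.0833

Field C=2, F=5: +2·20° lon, +5·10° lat → SW at lon -140°, lat -40°.
Square 2, 0: +2·2° lon, +0·1° lat → SW at lon -136°, lat -40°.
Subsquare a=0, v=21: +0·0.0833333° lon, +21·0.0416667° lat → SW at lon -136°, lat -39.125°.
Cell spans 0.0833333° lon × 0.0416667° lat.
south -39.1250, north -39.0833.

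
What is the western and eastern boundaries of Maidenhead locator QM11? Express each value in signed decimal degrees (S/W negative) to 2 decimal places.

Field Q=16, M=12: +16·20° lon, +12·10° lat → SW at lon 140°, lat 30°.
Square 1, 1: +1·2° lon, +1·1° lat → SW at lon 142°, lat 31°.
Cell spans 2° lon × 1° lat.
west 142.00, east 144.00.

142.00, 144.00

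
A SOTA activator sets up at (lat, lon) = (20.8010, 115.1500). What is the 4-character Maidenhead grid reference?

OL70

Offset from 180°W / 90°S: lon 295.15°, lat 110.80°.
Field (20°×10°, letters A–R): lon ⌊295.15/20⌋ = 14 → O; lat ⌊110.80/10⌋ = 11 → L.
Square (2°×1°, digits 0–9): lon ⌊15.15/2⌋ = 7; lat ⌊0.80/1⌋ = 0.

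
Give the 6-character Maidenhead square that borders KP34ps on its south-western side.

Longitude subsquare p = 15; −1 → 14 = o.
Latitude subsquare s = 18; −1 → 17 = r.

KP34or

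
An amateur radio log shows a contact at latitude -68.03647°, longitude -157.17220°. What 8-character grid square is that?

Offset from 180°W / 90°S: lon 22.82780°, lat 21.96353°.
Field: lon ⌊22.82780/20⌋ = 1 → B; lat ⌊21.96353/10⌋ = 2 → C.
Square: lon ⌊2.82780/2⌋ = 1; lat ⌊1.96353/1⌋ = 1.
Subsquare: lon ⌊0.82780/0.0833333⌋ = 9 → j; lat ⌊0.96353/0.0416667⌋ = 23 → x.
Extended square: lon ⌊0.07780/0.00833333⌋ = 9; lat ⌊0.00520/0.00416667⌋ = 1.

BC11jx91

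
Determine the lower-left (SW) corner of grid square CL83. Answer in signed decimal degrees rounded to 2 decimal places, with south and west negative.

Field C=2, L=11: +2·20° lon, +11·10° lat → SW at lon -140°, lat 20°.
Square 8, 3: +8·2° lon, +3·1° lat → SW at lon -124°, lat 23°.
latitude 23.00, longitude -124.00.

23.00, -124.00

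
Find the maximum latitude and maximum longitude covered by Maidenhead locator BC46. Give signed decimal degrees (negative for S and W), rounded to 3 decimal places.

-63.000, -150.000

Field B=1, C=2: +1·20° lon, +2·10° lat → SW at lon -160°, lat -70°.
Square 4, 6: +4·2° lon, +6·1° lat → SW at lon -152°, lat -64°.
Cell spans 2° lon × 1° lat. NE corner is SW corner plus one full cell.
latitude -63.000, longitude -150.000.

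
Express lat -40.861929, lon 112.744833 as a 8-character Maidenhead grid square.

OE69id93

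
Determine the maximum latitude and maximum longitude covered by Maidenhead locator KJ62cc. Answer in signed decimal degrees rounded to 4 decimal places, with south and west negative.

Field K=10, J=9: +10·20° lon, +9·10° lat → SW at lon 20°, lat 0°.
Square 6, 2: +6·2° lon, +2·1° lat → SW at lon 32°, lat 2°.
Subsquare c=2, c=2: +2·0.0833333° lon, +2·0.0416667° lat → SW at lon 32.1667°, lat 2.08333°.
Cell spans 0.0833333° lon × 0.0416667° lat. NE corner is SW corner plus one full cell.
latitude 2.1250, longitude 32.2500.

2.1250, 32.2500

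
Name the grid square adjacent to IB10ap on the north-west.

IB00xq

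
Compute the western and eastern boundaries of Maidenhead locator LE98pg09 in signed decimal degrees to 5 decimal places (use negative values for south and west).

Field L=11, E=4: +11·20° lon, +4·10° lat → SW at lon 40°, lat -50°.
Square 9, 8: +9·2° lon, +8·1° lat → SW at lon 58°, lat -42°.
Subsquare p=15, g=6: +15·0.0833333° lon, +6·0.0416667° lat → SW at lon 59.25°, lat -41.75°.
Extended square 0, 9: +0·0.00833333° lon, +9·0.00416667° lat → SW at lon 59.25°, lat -41.7125°.
Cell spans 0.00833333° lon × 0.00416667° lat.
west 59.25000, east 59.25833.

59.25000, 59.25833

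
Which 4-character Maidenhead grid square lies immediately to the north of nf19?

NG10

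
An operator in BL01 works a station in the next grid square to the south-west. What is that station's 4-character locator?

AL90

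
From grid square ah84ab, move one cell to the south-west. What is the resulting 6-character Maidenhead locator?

AH74xa

Longitude subsquare a = 0; −1 → -1, wraps to 23 = x, carry into square.
Longitude square 8; −1 → 7.
Latitude subsquare b = 1; −1 → 0 = a.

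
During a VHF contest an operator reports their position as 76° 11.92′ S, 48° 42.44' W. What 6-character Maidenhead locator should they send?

GB53pt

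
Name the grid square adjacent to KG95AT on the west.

Longitude subsquare a = 0; −1 → -1, wraps to 23 = x, carry into square.
Longitude square 9; −1 → 8.
The latitude characters are unchanged.

KG85xt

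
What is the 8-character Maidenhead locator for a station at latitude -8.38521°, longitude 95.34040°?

NI71qo07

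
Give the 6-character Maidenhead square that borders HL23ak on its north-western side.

HL13xl

Longitude subsquare a = 0; −1 → -1, wraps to 23 = x, carry into square.
Longitude square 2; −1 → 1.
Latitude subsquare k = 10; +1 → 11 = l.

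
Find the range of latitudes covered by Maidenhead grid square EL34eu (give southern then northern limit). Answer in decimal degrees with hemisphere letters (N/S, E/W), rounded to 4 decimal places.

24.8333° N, 24.8750° N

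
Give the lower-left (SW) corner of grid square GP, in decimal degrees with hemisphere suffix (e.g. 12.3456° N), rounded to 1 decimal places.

60.0° N, 60.0° W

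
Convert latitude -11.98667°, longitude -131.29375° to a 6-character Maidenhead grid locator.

Offset from 180°W / 90°S: lon 48.7063°, lat 78.0133°.
Field: 48.7063/20 → 2 → C, 78.0133/10 → 7 → H; chars CH.
Square: 8.7063/2 → 4, 8.0133/1 → 8; chars 48.
Subsquare: 0.7063/0.0833333 → 8 → i, 0.0133/0.0416667 → 0 → a; chars ia.

CH48ia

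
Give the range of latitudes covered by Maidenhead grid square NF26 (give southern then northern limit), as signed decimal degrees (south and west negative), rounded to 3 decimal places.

-34.000, -33.000

Field N=13, F=5: +13·20° lon, +5·10° lat → SW at lon 80°, lat -40°.
Square 2, 6: +2·2° lon, +6·1° lat → SW at lon 84°, lat -34°.
Cell spans 2° lon × 1° lat.
south -34.000, north -33.000.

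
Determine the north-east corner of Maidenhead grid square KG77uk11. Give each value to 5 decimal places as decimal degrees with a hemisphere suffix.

22.57500° S, 35.68333° E

Field K=10, G=6: +10·20° lon, +6·10° lat → SW at lon 20°, lat -30°.
Square 7, 7: +7·2° lon, +7·1° lat → SW at lon 34°, lat -23°.
Subsquare u=20, k=10: +20·0.0833333° lon, +10·0.0416667° lat → SW at lon 35.6667°, lat -22.5833°.
Extended square 1, 1: +1·0.00833333° lon, +1·0.00416667° lat → SW at lon 35.675°, lat -22.5792°.
Cell spans 0.00833333° lon × 0.00416667° lat. NE corner is SW corner plus one full cell.
latitude 22.57500° S, longitude 35.68333° E.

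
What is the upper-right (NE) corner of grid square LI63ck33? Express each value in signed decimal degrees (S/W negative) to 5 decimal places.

-6.56667, 52.20000

Field L=11, I=8: +11·20° lon, +8·10° lat → SW at lon 40°, lat -10°.
Square 6, 3: +6·2° lon, +3·1° lat → SW at lon 52°, lat -7°.
Subsquare c=2, k=10: +2·0.0833333° lon, +10·0.0416667° lat → SW at lon 52.1667°, lat -6.58333°.
Extended square 3, 3: +3·0.00833333° lon, +3·0.00416667° lat → SW at lon 52.1917°, lat -6.57083°.
Cell spans 0.00833333° lon × 0.00416667° lat. NE corner is SW corner plus one full cell.
latitude -6.56667, longitude 52.20000.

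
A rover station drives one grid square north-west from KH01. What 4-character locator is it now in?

JH92

Longitude square 0; −1 → -1, wraps to 9, carry into field.
Longitude field K = 10; −1 → 9 = J.
Latitude square 1; +1 → 2.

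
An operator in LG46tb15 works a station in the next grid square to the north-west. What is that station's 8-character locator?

Longitude extended square 1; −1 → 0.
Latitude extended square 5; +1 → 6.

LG46tb06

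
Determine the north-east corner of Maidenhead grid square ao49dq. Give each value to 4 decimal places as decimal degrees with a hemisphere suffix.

59.7083° N, 171.6667° W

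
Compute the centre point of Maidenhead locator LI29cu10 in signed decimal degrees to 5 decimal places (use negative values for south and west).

-0.16458, 44.17917

Field L=11, I=8: +11·20° lon, +8·10° lat → SW at lon 40°, lat -10°.
Square 2, 9: +2·2° lon, +9·1° lat → SW at lon 44°, lat -1°.
Subsquare c=2, u=20: +2·0.0833333° lon, +20·0.0416667° lat → SW at lon 44.1667°, lat -0.166667°.
Extended square 1, 0: +1·0.00833333° lon, +0·0.00416667° lat → SW at lon 44.175°, lat -0.166667°.
Cell spans 0.00833333° lon × 0.00416667° lat. Centre is SW corner plus half of each.
latitude -0.16458, longitude 44.17917.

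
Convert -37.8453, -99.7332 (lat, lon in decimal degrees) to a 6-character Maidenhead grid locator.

EF02dd

Add 180° to longitude and 90° to latitude: 80.2668, 52.1547.
Field: 80.2668/20 → 4 → E, 52.1547/10 → 5 → F; chars EF.
Square: 0.2668/2 → 0, 2.1547/1 → 2; chars 02.
Subsquare: 0.2668/0.0833333 → 3 → d, 0.1547/0.0416667 → 3 → d; chars dd.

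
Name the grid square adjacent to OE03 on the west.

Longitude square 0; −1 → -1, wraps to 9, carry into field.
Longitude field O = 14; −1 → 13 = N.
The latitude characters are unchanged.

NE93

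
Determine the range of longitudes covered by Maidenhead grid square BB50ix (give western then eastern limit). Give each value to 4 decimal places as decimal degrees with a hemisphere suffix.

Field B=1, B=1: +1·20° lon, +1·10° lat → SW at lon -160°, lat -80°.
Square 5, 0: +5·2° lon, +0·1° lat → SW at lon -150°, lat -80°.
Subsquare i=8, x=23: +8·0.0833333° lon, +23·0.0416667° lat → SW at lon -149.333°, lat -79.0417°.
Cell spans 0.0833333° lon × 0.0416667° lat.
west 149.3333° W, east 149.2500° W.

149.3333° W, 149.2500° W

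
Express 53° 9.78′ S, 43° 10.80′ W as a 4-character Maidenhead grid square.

Offset from 180°W / 90°S: lon 136.82°, lat 36.84°.
Field (20°×10°, letters A–R): 136.82/20 → 6 → G, 36.84/10 → 3 → D; chars GD.
Square (2°×1°, digits 0–9): 16.82/2 → 8, 6.84/1 → 6; chars 86.

GD86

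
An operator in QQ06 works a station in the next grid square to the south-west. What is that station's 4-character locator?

PQ95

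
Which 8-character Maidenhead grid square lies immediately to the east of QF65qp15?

Longitude extended square 1; +1 → 2.
The latitude characters are unchanged.

QF65qp25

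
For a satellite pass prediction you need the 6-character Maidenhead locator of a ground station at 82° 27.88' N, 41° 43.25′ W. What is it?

Shift to the Maidenhead origin (180°W, 90°S): lon 138.2792, lat 172.4647.
Field (20°×10°, letters A–R): 138.2792/20 → 6 → G, 172.4647/10 → 17 → R; chars GR.
Square (2°×1°, digits 0–9): 18.2792/2 → 9, 2.4647/1 → 2; chars 92.
Subsquare (5′×2.5′, letters a–x): 0.2792/0.0833333 → 3 → d, 0.4647/0.0416667 → 11 → l; chars dl.

GR92dl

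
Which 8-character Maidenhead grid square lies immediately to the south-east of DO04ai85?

DO04ai94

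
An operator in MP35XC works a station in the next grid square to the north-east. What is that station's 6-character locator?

MP45ad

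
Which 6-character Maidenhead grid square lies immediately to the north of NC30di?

Latitude subsquare i = 8; +1 → 9 = j.
The longitude characters are unchanged.

NC30dj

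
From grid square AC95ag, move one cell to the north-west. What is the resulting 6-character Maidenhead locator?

AC85xh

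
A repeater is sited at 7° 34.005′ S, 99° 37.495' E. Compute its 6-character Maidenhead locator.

NI92tk

Add 180° to longitude and 90° to latitude: 279.6249, 82.4333.
Field: lon ⌊279.6249/20⌋ = 13 → N; lat ⌊82.4333/10⌋ = 8 → I.
Square: lon ⌊19.6249/2⌋ = 9; lat ⌊2.4333/1⌋ = 2.
Subsquare: lon ⌊1.6249/0.0833333⌋ = 19 → t; lat ⌊0.4333/0.0416667⌋ = 10 → k.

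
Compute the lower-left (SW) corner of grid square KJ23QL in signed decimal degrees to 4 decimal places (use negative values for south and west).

Field K=10, J=9: +10·20° lon, +9·10° lat → SW at lon 20°, lat 0°.
Square 2, 3: +2·2° lon, +3·1° lat → SW at lon 24°, lat 3°.
Subsquare q=16, l=11: +16·0.0833333° lon, +11·0.0416667° lat → SW at lon 25.3333°, lat 3.45833°.
latitude 3.4583, longitude 25.3333.

3.4583, 25.3333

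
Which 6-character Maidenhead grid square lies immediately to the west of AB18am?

AB08xm

Longitude subsquare a = 0; −1 → -1, wraps to 23 = x, carry into square.
Longitude square 1; −1 → 0.
The latitude characters are unchanged.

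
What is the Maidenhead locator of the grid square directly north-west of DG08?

Longitude square 0; −1 → -1, wraps to 9, carry into field.
Longitude field D = 3; −1 → 2 = C.
Latitude square 8; +1 → 9.

CG99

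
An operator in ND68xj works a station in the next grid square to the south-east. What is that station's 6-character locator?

ND78ai

Longitude subsquare x = 23; +1 → 24, wraps to 0 = a, carry into square.
Longitude square 6; +1 → 7.
Latitude subsquare j = 9; −1 → 8 = i.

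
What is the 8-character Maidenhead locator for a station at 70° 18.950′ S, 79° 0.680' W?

FB09lq84

Shift to the Maidenhead origin (180°W, 90°S): lon 100.98867, lat 19.68417.
Field (20°×10°, letters A–R): lon ⌊100.98867/20⌋ = 5 → F; lat ⌊19.68417/10⌋ = 1 → B.
Square (2°×1°, digits 0–9): lon ⌊0.98867/2⌋ = 0; lat ⌊9.68417/1⌋ = 9.
Subsquare (5′×2.5′, letters a–x): lon ⌊0.98867/0.0833333⌋ = 11 → l; lat ⌊0.68417/0.0416667⌋ = 16 → q.
Extended square (30″×15″, digits 0–9): lon ⌊0.07200/0.00833333⌋ = 8; lat ⌊0.01750/0.00416667⌋ = 4.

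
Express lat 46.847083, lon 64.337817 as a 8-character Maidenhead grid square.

Shift to the Maidenhead origin (180°W, 90°S): lon 244.33782, lat 136.84708.
Field: lon ⌊244.33782/20⌋ = 12 → M; lat ⌊136.84708/10⌋ = 13 → N.
Square: lon ⌊4.33782/2⌋ = 2; lat ⌊6.84708/1⌋ = 6.
Subsquare: lon ⌊0.33782/0.0833333⌋ = 4 → e; lat ⌊0.84708/0.0416667⌋ = 20 → u.
Extended square: lon ⌊0.00448/0.00833333⌋ = 0; lat ⌊0.01375/0.00416667⌋ = 3.

MN26eu03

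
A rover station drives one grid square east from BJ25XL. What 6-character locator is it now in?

Longitude subsquare x = 23; +1 → 24, wraps to 0 = a, carry into square.
Longitude square 2; +1 → 3.
The latitude characters are unchanged.

BJ35al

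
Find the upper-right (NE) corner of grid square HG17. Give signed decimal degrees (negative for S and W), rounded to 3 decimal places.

-22.000, -36.000

Field H=7, G=6: +7·20° lon, +6·10° lat → SW at lon -40°, lat -30°.
Square 1, 7: +1·2° lon, +7·1° lat → SW at lon -38°, lat -23°.
Cell spans 2° lon × 1° lat. NE corner is SW corner plus one full cell.
latitude -22.000, longitude -36.000.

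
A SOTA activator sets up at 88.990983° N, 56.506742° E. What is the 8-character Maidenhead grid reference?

LR88gx07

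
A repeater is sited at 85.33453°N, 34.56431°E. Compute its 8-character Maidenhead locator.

Offset from 180°W / 90°S: lon 214.56431°, lat 175.33453°.
Field: lon ⌊214.56431/20⌋ = 10 → K; lat ⌊175.33453/10⌋ = 17 → R.
Square: lon ⌊14.56431/2⌋ = 7; lat ⌊5.33453/1⌋ = 5.
Subsquare: lon ⌊0.56431/0.0833333⌋ = 6 → g; lat ⌊0.33453/0.0416667⌋ = 8 → i.
Extended square: lon ⌊0.06431/0.00833333⌋ = 7; lat ⌊0.00120/0.00416667⌋ = 0.

KR75gi70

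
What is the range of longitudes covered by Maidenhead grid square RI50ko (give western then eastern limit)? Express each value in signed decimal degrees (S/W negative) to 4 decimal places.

Field R=17, I=8: +17·20° lon, +8·10° lat → SW at lon 160°, lat -10°.
Square 5, 0: +5·2° lon, +0·1° lat → SW at lon 170°, lat -10°.
Subsquare k=10, o=14: +10·0.0833333° lon, +14·0.0416667° lat → SW at lon 170.833°, lat -9.41667°.
Cell spans 0.0833333° lon × 0.0416667° lat.
west 170.8333, east 170.9167.

170.8333, 170.9167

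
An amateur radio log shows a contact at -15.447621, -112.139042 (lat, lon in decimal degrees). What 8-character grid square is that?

Shift to the Maidenhead origin (180°W, 90°S): lon 67.86096, lat 74.55238.
Field (20°×10°, letters A–R): lon ⌊67.86096/20⌋ = 3 → D; lat ⌊74.55238/10⌋ = 7 → H.
Square (2°×1°, digits 0–9): lon ⌊7.86096/2⌋ = 3; lat ⌊4.55238/1⌋ = 4.
Subsquare (5′×2.5′, letters a–x): lon ⌊1.86096/0.0833333⌋ = 22 → w; lat ⌊0.55238/0.0416667⌋ = 13 → n.
Extended square (30″×15″, digits 0–9): lon ⌊0.02762/0.00833333⌋ = 3; lat ⌊0.01071/0.00416667⌋ = 2.

DH34wn32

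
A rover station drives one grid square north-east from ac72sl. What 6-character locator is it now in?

Longitude subsquare s = 18; +1 → 19 = t.
Latitude subsquare l = 11; +1 → 12 = m.

AC72tm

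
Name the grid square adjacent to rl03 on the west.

QL93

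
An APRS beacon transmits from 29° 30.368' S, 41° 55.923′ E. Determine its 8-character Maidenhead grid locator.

Offset from 180°W / 90°S: lon 221.93205°, lat 60.49387°.
Field: lon ⌊221.93205/20⌋ = 11 → L; lat ⌊60.49387/10⌋ = 6 → G.
Square: lon ⌊1.93205/2⌋ = 0; lat ⌊0.49387/1⌋ = 0.
Subsquare: lon ⌊1.93205/0.0833333⌋ = 23 → x; lat ⌊0.49387/0.0416667⌋ = 11 → l.
Extended square: lon ⌊0.01538/0.00833333⌋ = 1; lat ⌊0.03553/0.00416667⌋ = 8.

LG00xl18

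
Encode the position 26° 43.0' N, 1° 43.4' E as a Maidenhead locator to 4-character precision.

JL06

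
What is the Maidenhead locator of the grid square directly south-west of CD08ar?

BD98xq

Longitude subsquare a = 0; −1 → -1, wraps to 23 = x, carry into square.
Longitude square 0; −1 → -1, wraps to 9, carry into field.
Longitude field C = 2; −1 → 1 = B.
Latitude subsquare r = 17; −1 → 16 = q.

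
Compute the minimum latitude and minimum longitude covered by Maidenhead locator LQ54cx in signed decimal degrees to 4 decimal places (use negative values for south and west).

74.9583, 50.1667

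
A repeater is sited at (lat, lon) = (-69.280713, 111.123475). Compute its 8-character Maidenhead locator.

Add 180° to longitude and 90° to latitude: 291.12347, 20.71929.
Field: lon ⌊291.12347/20⌋ = 14 → O; lat ⌊20.71929/10⌋ = 2 → C.
Square: lon ⌊11.12347/2⌋ = 5; lat ⌊0.71929/1⌋ = 0.
Subsquare: lon ⌊1.12347/0.0833333⌋ = 13 → n; lat ⌊0.71929/0.0416667⌋ = 17 → r.
Extended square: lon ⌊0.04014/0.00833333⌋ = 4; lat ⌊0.01095/0.00416667⌋ = 2.

OC50nr42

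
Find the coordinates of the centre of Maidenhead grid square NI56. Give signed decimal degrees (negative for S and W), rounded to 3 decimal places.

-3.500, 91.000

Field N=13, I=8: +13·20° lon, +8·10° lat → SW at lon 80°, lat -10°.
Square 5, 6: +5·2° lon, +6·1° lat → SW at lon 90°, lat -4°.
Cell spans 2° lon × 1° lat. Centre is SW corner plus half of each.
latitude -3.500, longitude 91.000.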